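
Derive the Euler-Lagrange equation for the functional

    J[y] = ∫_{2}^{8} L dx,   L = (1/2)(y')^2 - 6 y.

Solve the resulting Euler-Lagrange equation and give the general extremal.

The Lagrangian is L = (1/2)(y')^2 - 6 y.
∂L/∂y = -6.
∂L/∂y' = y'.
The Euler-Lagrange equation d/dx(∂L/∂y') − ∂L/∂y = 0 becomes:
    y'' + 6 = 0
General solution: y(x) = -3 x^2 + A x + B, where A and B are arbitrary constants fixed by the endpoint conditions.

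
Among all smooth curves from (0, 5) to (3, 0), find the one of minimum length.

Arc-length functional: J[y] = ∫ sqrt(1 + (y')^2) dx.
Lagrangian L = sqrt(1 + (y')^2) has no explicit y dependence, so ∂L/∂y = 0 and the Euler-Lagrange equation gives
    d/dx( y' / sqrt(1 + (y')^2) ) = 0  ⇒  y' / sqrt(1 + (y')^2) = const.
Hence y' is constant, so y(x) is affine.
Fitting the endpoints (0, 5) and (3, 0):
    slope m = (0 − 5) / (3 − 0) = -5/3,
    intercept c = 5 − m·0 = 5.
Extremal: y(x) = (-5/3) x + 5.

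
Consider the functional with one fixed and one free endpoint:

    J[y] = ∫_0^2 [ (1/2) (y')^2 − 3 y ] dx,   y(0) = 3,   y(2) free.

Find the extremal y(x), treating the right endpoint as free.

The Lagrangian L = (1/2) (y')^2 − 3 y gives
    ∂L/∂y = −3,   ∂L/∂y' = y'.
Euler-Lagrange: d/dx(y') − (−3) = 0, i.e. y'' + 3 = 0, so
    y(x) = −(3/2) x^2 + C1 x + C2.
Fixed left endpoint y(0) = 3 ⇒ C2 = 3.
The right endpoint x = 2 is free, so the natural (transversality) condition is ∂L/∂y' |_{x=2} = 0, i.e. y'(2) = 0.
Compute y'(x) = −3 x + C1, so y'(2) = −6 + C1 = 0 ⇒ C1 = 6.
Therefore the extremal is
    y(x) = −(3/2) x^2 + 6 x + 3.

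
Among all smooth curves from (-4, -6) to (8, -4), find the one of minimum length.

Arc-length functional: J[y] = ∫ sqrt(1 + (y')^2) dx.
Lagrangian L = sqrt(1 + (y')^2) has no explicit y dependence, so ∂L/∂y = 0 and the Euler-Lagrange equation gives
    d/dx( y' / sqrt(1 + (y')^2) ) = 0  ⇒  y' / sqrt(1 + (y')^2) = const.
Hence y' is constant, so y(x) is affine.
Fitting the endpoints (-4, -6) and (8, -4):
    slope m = ((-4) − (-6)) / (8 − (-4)) = 1/6,
    intercept c = (-6) − m·(-4) = -16/3.
Extremal: y(x) = (1/6) x - 16/3.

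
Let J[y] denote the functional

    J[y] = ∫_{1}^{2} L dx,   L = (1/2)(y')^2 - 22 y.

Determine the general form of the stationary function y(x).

The Lagrangian is L = (1/2)(y')^2 - 22 y.
∂L/∂y = -22.
∂L/∂y' = y'.
The Euler-Lagrange equation d/dx(∂L/∂y') − ∂L/∂y = 0 becomes:
    y'' + 22 = 0
General solution: y(x) = -11 x^2 + A x + B, where A and B are arbitrary constants fixed by the endpoint conditions.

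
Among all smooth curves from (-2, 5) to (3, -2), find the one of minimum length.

Arc-length functional: J[y] = ∫ sqrt(1 + (y')^2) dx.
Lagrangian L = sqrt(1 + (y')^2) has no explicit y dependence, so ∂L/∂y = 0 and the Euler-Lagrange equation gives
    d/dx( y' / sqrt(1 + (y')^2) ) = 0  ⇒  y' / sqrt(1 + (y')^2) = const.
Hence y' is constant, so y(x) is affine.
Fitting the endpoints (-2, 5) and (3, -2):
    slope m = ((-2) − 5) / (3 − (-2)) = -7/5,
    intercept c = 5 − m·(-2) = 11/5.
Extremal: y(x) = (-7/5) x + 11/5.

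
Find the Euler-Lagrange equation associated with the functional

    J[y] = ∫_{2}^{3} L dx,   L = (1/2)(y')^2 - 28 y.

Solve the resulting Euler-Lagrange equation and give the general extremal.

The Lagrangian is L = (1/2)(y')^2 - 28 y.
∂L/∂y = -28.
∂L/∂y' = y'.
The Euler-Lagrange equation d/dx(∂L/∂y') − ∂L/∂y = 0 becomes:
    y'' + 28 = 0
General solution: y(x) = -14 x^2 + A x + B, where A and B are arbitrary constants fixed by the endpoint conditions.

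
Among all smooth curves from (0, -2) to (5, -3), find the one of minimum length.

Arc-length functional: J[y] = ∫ sqrt(1 + (y')^2) dx.
Lagrangian L = sqrt(1 + (y')^2) has no explicit y dependence, so ∂L/∂y = 0 and the Euler-Lagrange equation gives
    d/dx( y' / sqrt(1 + (y')^2) ) = 0  ⇒  y' / sqrt(1 + (y')^2) = const.
Hence y' is constant, so y(x) is affine.
Fitting the endpoints (0, -2) and (5, -3):
    slope m = ((-3) − (-2)) / (5 − 0) = -1/5,
    intercept c = (-2) − m·0 = -2.
Extremal: y(x) = (-1/5) x - 2.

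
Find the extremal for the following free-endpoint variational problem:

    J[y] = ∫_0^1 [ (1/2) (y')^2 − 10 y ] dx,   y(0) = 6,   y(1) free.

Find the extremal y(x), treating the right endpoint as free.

The Lagrangian L = (1/2) (y')^2 − 10 y gives
    ∂L/∂y = −10,   ∂L/∂y' = y'.
Euler-Lagrange: d/dx(y') − (−10) = 0, i.e. y'' + 10 = 0, so
    y(x) = −(10/2) x^2 + C1 x + C2.
Fixed left endpoint y(0) = 6 ⇒ C2 = 6.
The right endpoint x = 1 is free, so the natural (transversality) condition is ∂L/∂y' |_{x=1} = 0, i.e. y'(1) = 0.
Compute y'(x) = −10 x + C1, so y'(1) = −10 + C1 = 0 ⇒ C1 = 10.
Therefore the extremal is
    y(x) = −5 x^2 + 10 x + 6.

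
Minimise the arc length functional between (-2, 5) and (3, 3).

Arc-length functional: J[y] = ∫ sqrt(1 + (y')^2) dx.
Lagrangian L = sqrt(1 + (y')^2) has no explicit y dependence, so ∂L/∂y = 0 and the Euler-Lagrange equation gives
    d/dx( y' / sqrt(1 + (y')^2) ) = 0  ⇒  y' / sqrt(1 + (y')^2) = const.
Hence y' is constant, so y(x) is affine.
Fitting the endpoints (-2, 5) and (3, 3):
    slope m = (3 − 5) / (3 − (-2)) = -2/5,
    intercept c = 5 − m·(-2) = 21/5.
Extremal: y(x) = (-2/5) x + 21/5.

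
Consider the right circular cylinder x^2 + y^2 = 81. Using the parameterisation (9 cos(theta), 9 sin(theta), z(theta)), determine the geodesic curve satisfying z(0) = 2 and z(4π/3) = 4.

Parameterise the cylinder of radius R = 9 as
    r(θ) = (9 cos θ, 9 sin θ, z(θ)).
The arc-length element is
    ds = sqrt(81 + (dz/dθ)^2) dθ,
so the Lagrangian is L = sqrt(81 + z'^2).
L depends on z' only, not on z or θ, so ∂L/∂z = 0 and
    ∂L/∂z' = z' / sqrt(81 + z'^2).
The Euler-Lagrange equation gives
    d/dθ( z' / sqrt(81 + z'^2) ) = 0,
so z' is constant. Integrating once:
    z(θ) = a θ + b,
a helix on the cylinder (a straight line when the cylinder is unrolled). The constants a, b are determined by the endpoint conditions.
With endpoint conditions z(0) = 2 and z(4π/3) = 4: from z(0) = b we get b = 2, and a·4π/3 + 2 = 4 gives a = 3/(2π), so
    z(θ) = (3/(2π)) θ + 2.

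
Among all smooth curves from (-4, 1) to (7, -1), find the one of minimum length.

Arc-length functional: J[y] = ∫ sqrt(1 + (y')^2) dx.
Lagrangian L = sqrt(1 + (y')^2) has no explicit y dependence, so ∂L/∂y = 0 and the Euler-Lagrange equation gives
    d/dx( y' / sqrt(1 + (y')^2) ) = 0  ⇒  y' / sqrt(1 + (y')^2) = const.
Hence y' is constant, so y(x) is affine.
Fitting the endpoints (-4, 1) and (7, -1):
    slope m = ((-1) − 1) / (7 − (-4)) = -2/11,
    intercept c = 1 − m·(-4) = 3/11.
Extremal: y(x) = (-2/11) x + 3/11.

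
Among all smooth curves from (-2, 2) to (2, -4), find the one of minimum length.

Arc-length functional: J[y] = ∫ sqrt(1 + (y')^2) dx.
Lagrangian L = sqrt(1 + (y')^2) has no explicit y dependence, so ∂L/∂y = 0 and the Euler-Lagrange equation gives
    d/dx( y' / sqrt(1 + (y')^2) ) = 0  ⇒  y' / sqrt(1 + (y')^2) = const.
Hence y' is constant, so y(x) is affine.
Fitting the endpoints (-2, 2) and (2, -4):
    slope m = ((-4) − 2) / (2 − (-2)) = -3/2,
    intercept c = 2 − m·(-2) = -1.
Extremal: y(x) = (-3/2) x - 1.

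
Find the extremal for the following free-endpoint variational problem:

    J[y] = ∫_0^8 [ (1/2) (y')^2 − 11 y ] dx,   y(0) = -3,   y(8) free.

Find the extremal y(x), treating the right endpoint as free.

The Lagrangian L = (1/2) (y')^2 − 11 y gives
    ∂L/∂y = −11,   ∂L/∂y' = y'.
Euler-Lagrange: d/dx(y') − (−11) = 0, i.e. y'' + 11 = 0, so
    y(x) = −(11/2) x^2 + C1 x + C2.
Fixed left endpoint y(0) = -3 ⇒ C2 = -3.
The right endpoint x = 8 is free, so the natural (transversality) condition is ∂L/∂y' |_{x=8} = 0, i.e. y'(8) = 0.
Compute y'(x) = −11 x + C1, so y'(8) = −88 + C1 = 0 ⇒ C1 = 88.
Therefore the extremal is
    y(x) = −(11/2) x^2 + 88 x − 3.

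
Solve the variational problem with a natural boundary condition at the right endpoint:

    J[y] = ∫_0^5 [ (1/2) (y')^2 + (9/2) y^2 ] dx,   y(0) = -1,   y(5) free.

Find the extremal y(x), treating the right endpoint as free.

The Lagrangian L = (1/2) (y')^2 + (9/2) y^2 gives
    ∂L/∂y = 9 y,   ∂L/∂y' = y'.
Euler-Lagrange: y'' − 9 y = 0.
With k = 3, the general solution is
    y(x) = A cosh(3 x) + B sinh(3 x).
Fixed left endpoint y(0) = -1 ⇒ A = -1.
The right endpoint x = 5 is free, so the natural (transversality) condition is ∂L/∂y' |_{x=5} = 0, i.e. y'(5) = 0.
Compute y'(x) = A k sinh(k x) + B k cosh(k x), so
    y'(5) = A k sinh(k·5) + B k cosh(k·5) = 0
    ⇒ B = −A tanh(k·5) = tanh(3·5).
Therefore the extremal is
    y(x) = −cosh(3 x) + tanh(3·5) sinh(3 x).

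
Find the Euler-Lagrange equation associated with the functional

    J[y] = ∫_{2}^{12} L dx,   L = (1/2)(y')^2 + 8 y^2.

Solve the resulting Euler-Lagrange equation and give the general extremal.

The Lagrangian is L = (1/2)(y')^2 + 8 y^2.
∂L/∂y = 16y.
∂L/∂y' = y'.
The Euler-Lagrange equation d/dx(∂L/∂y') − ∂L/∂y = 0 becomes:
    y'' - 16 y = 0
General solution: y(x) = A e^(4x) + B e^(-4x), where A and B are arbitrary constants fixed by the endpoint conditions.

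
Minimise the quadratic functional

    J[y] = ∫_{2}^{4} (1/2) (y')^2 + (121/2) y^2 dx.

The Lagrangian is L = (1/2) (y')^2 + (121/2) y^2.
Compute ∂L/∂y = 121y, ∂L/∂y' = y'.
The Euler-Lagrange equation d/dx(∂L/∂y') − ∂L/∂y = 0 reduces to
    y'' − 121 y = 0.
Its general solution is
    y(x) = A e^(11x) + B e^(−11x),
with A, B fixed by the endpoint conditions.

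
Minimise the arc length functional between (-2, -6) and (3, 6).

Arc-length functional: J[y] = ∫ sqrt(1 + (y')^2) dx.
Lagrangian L = sqrt(1 + (y')^2) has no explicit y dependence, so ∂L/∂y = 0 and the Euler-Lagrange equation gives
    d/dx( y' / sqrt(1 + (y')^2) ) = 0  ⇒  y' / sqrt(1 + (y')^2) = const.
Hence y' is constant, so y(x) is affine.
Fitting the endpoints (-2, -6) and (3, 6):
    slope m = (6 − (-6)) / (3 − (-2)) = 12/5,
    intercept c = (-6) − m·(-2) = -6/5.
Extremal: y(x) = (12/5) x - 6/5.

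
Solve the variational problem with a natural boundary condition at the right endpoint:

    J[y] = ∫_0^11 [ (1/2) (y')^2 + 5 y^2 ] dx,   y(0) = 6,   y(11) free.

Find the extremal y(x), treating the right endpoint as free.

The Lagrangian L = (1/2) (y')^2 + 5 y^2 gives
    ∂L/∂y = 10 y,   ∂L/∂y' = y'.
Euler-Lagrange: y'' − 10 y = 0.
With k = sqrt(10), the general solution is
    y(x) = A cosh(sqrt(10) x) + B sinh(sqrt(10) x).
Fixed left endpoint y(0) = 6 ⇒ A = 6.
The right endpoint x = 11 is free, so the natural (transversality) condition is ∂L/∂y' |_{x=11} = 0, i.e. y'(11) = 0.
Compute y'(x) = A k sinh(k x) + B k cosh(k x), so
    y'(11) = A k sinh(k·11) + B k cosh(k·11) = 0
    ⇒ B = −A tanh(k·11) = − 6 tanh(sqrt(10)·11).
Therefore the extremal is
    y(x) = 6 cosh(sqrt(10) x) − 6 tanh(sqrt(10)·11) sinh(sqrt(10) x).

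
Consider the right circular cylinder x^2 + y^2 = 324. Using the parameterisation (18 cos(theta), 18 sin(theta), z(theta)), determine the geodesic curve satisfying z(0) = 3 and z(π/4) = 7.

Parameterise the cylinder of radius R = 18 as
    r(θ) = (18 cos θ, 18 sin θ, z(θ)).
The arc-length element is
    ds = sqrt(324 + (dz/dθ)^2) dθ,
so the Lagrangian is L = sqrt(324 + z'^2).
L depends on z' only, not on z or θ, so ∂L/∂z = 0 and
    ∂L/∂z' = z' / sqrt(324 + z'^2).
The Euler-Lagrange equation gives
    d/dθ( z' / sqrt(324 + z'^2) ) = 0,
so z' is constant. Integrating once:
    z(θ) = a θ + b,
a helix on the cylinder (a straight line when the cylinder is unrolled). The constants a, b are determined by the endpoint conditions.
With endpoint conditions z(0) = 3 and z(π/4) = 7: from z(0) = b we get b = 3, and a·π/4 + 3 = 7 gives a = 16/π, so
    z(θ) = (16/π) θ + 3.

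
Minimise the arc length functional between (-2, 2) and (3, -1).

Arc-length functional: J[y] = ∫ sqrt(1 + (y')^2) dx.
Lagrangian L = sqrt(1 + (y')^2) has no explicit y dependence, so ∂L/∂y = 0 and the Euler-Lagrange equation gives
    d/dx( y' / sqrt(1 + (y')^2) ) = 0  ⇒  y' / sqrt(1 + (y')^2) = const.
Hence y' is constant, so y(x) is affine.
Fitting the endpoints (-2, 2) and (3, -1):
    slope m = ((-1) − 2) / (3 − (-2)) = -3/5,
    intercept c = 2 − m·(-2) = 4/5.
Extremal: y(x) = (-3/5) x + 4/5.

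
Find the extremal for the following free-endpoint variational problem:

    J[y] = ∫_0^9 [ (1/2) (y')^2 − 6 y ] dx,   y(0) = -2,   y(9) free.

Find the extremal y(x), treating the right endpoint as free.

The Lagrangian L = (1/2) (y')^2 − 6 y gives
    ∂L/∂y = −6,   ∂L/∂y' = y'.
Euler-Lagrange: d/dx(y') − (−6) = 0, i.e. y'' + 6 = 0, so
    y(x) = −(6/2) x^2 + C1 x + C2.
Fixed left endpoint y(0) = -2 ⇒ C2 = -2.
The right endpoint x = 9 is free, so the natural (transversality) condition is ∂L/∂y' |_{x=9} = 0, i.e. y'(9) = 0.
Compute y'(x) = −6 x + C1, so y'(9) = −54 + C1 = 0 ⇒ C1 = 54.
Therefore the extremal is
    y(x) = −3 x^2 + 54 x − 2.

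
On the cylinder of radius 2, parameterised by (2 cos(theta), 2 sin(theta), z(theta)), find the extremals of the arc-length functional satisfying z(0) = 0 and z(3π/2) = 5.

Parameterise the cylinder of radius R = 2 as
    r(θ) = (2 cos θ, 2 sin θ, z(θ)).
The arc-length element is
    ds = sqrt(4 + (dz/dθ)^2) dθ,
so the Lagrangian is L = sqrt(4 + z'^2).
L depends on z' only, not on z or θ, so ∂L/∂z = 0 and
    ∂L/∂z' = z' / sqrt(4 + z'^2).
The Euler-Lagrange equation gives
    d/dθ( z' / sqrt(4 + z'^2) ) = 0,
so z' is constant. Integrating once:
    z(θ) = a θ + b,
a helix on the cylinder (a straight line when the cylinder is unrolled). The constants a, b are determined by the endpoint conditions.
With endpoint conditions z(0) = 0 and z(3π/2) = 5: from z(0) = b we get b = 0, and a·3π/2 + 0 = 5 gives a = 10/(3π), so
    z(θ) = (10/(3π)) θ.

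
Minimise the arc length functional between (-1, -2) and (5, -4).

Arc-length functional: J[y] = ∫ sqrt(1 + (y')^2) dx.
Lagrangian L = sqrt(1 + (y')^2) has no explicit y dependence, so ∂L/∂y = 0 and the Euler-Lagrange equation gives
    d/dx( y' / sqrt(1 + (y')^2) ) = 0  ⇒  y' / sqrt(1 + (y')^2) = const.
Hence y' is constant, so y(x) is affine.
Fitting the endpoints (-1, -2) and (5, -4):
    slope m = ((-4) − (-2)) / (5 − (-1)) = -1/3,
    intercept c = (-2) − m·(-1) = -7/3.
Extremal: y(x) = (-1/3) x - 7/3.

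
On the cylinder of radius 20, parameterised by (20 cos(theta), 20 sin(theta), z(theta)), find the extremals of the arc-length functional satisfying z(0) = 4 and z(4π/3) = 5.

Parameterise the cylinder of radius R = 20 as
    r(θ) = (20 cos θ, 20 sin θ, z(θ)).
The arc-length element is
    ds = sqrt(400 + (dz/dθ)^2) dθ,
so the Lagrangian is L = sqrt(400 + z'^2).
L depends on z' only, not on z or θ, so ∂L/∂z = 0 and
    ∂L/∂z' = z' / sqrt(400 + z'^2).
The Euler-Lagrange equation gives
    d/dθ( z' / sqrt(400 + z'^2) ) = 0,
so z' is constant. Integrating once:
    z(θ) = a θ + b,
a helix on the cylinder (a straight line when the cylinder is unrolled). The constants a, b are determined by the endpoint conditions.
With endpoint conditions z(0) = 4 and z(4π/3) = 5: from z(0) = b we get b = 4, and a·4π/3 + 4 = 5 gives a = 3/(4π), so
    z(θ) = (3/(4π)) θ + 4.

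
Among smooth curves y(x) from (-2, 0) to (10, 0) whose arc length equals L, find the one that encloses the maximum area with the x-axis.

Set up the augmented Lagrangian using a multiplier λ for the length constraint:
    F(y, y') = y − λ sqrt(1 + y'^2).
F has no explicit x dependence, so the Beltrami identity yields a first integral
    F − y' ∂F/∂y' = C.
Compute ∂F/∂y' = −λ y' / sqrt(1 + y'^2). Then
    y − λ sqrt(1 + y'^2) + λ y'^2 / sqrt(1 + y'^2) = C
    ⇒  y − λ / sqrt(1 + y'^2) = C.
Solving for y' and integrating gives
    (x − a)^2 + (y − b)^2 = λ^2,
a circular arc of radius λ. The constants a, b are determined by the endpoint conditions y(-2) = y(10) = 0, and λ is fixed implicitly by the length constraint
    ∫_{-2}^{10} sqrt(1 + y'^2) dx = L.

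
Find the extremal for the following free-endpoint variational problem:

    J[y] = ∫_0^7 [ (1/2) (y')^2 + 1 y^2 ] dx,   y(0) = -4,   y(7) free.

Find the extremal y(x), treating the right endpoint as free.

The Lagrangian L = (1/2) (y')^2 + 1 y^2 gives
    ∂L/∂y = 2 y,   ∂L/∂y' = y'.
Euler-Lagrange: y'' − 2 y = 0.
With k = sqrt(2), the general solution is
    y(x) = A cosh(sqrt(2) x) + B sinh(sqrt(2) x).
Fixed left endpoint y(0) = -4 ⇒ A = -4.
The right endpoint x = 7 is free, so the natural (transversality) condition is ∂L/∂y' |_{x=7} = 0, i.e. y'(7) = 0.
Compute y'(x) = A k sinh(k x) + B k cosh(k x), so
    y'(7) = A k sinh(k·7) + B k cosh(k·7) = 0
    ⇒ B = −A tanh(k·7) = 4 tanh(sqrt(2)·7).
Therefore the extremal is
    y(x) = −4 cosh(sqrt(2) x) + 4 tanh(sqrt(2)·7) sinh(sqrt(2) x).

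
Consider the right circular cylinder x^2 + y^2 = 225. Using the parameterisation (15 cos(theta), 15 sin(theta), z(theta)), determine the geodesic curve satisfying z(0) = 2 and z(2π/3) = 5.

Parameterise the cylinder of radius R = 15 as
    r(θ) = (15 cos θ, 15 sin θ, z(θ)).
The arc-length element is
    ds = sqrt(225 + (dz/dθ)^2) dθ,
so the Lagrangian is L = sqrt(225 + z'^2).
L depends on z' only, not on z or θ, so ∂L/∂z = 0 and
    ∂L/∂z' = z' / sqrt(225 + z'^2).
The Euler-Lagrange equation gives
    d/dθ( z' / sqrt(225 + z'^2) ) = 0,
so z' is constant. Integrating once:
    z(θ) = a θ + b,
a helix on the cylinder (a straight line when the cylinder is unrolled). The constants a, b are determined by the endpoint conditions.
With endpoint conditions z(0) = 2 and z(2π/3) = 5: from z(0) = b we get b = 2, and a·2π/3 + 2 = 5 gives a = 9/(2π), so
    z(θ) = (9/(2π)) θ + 2.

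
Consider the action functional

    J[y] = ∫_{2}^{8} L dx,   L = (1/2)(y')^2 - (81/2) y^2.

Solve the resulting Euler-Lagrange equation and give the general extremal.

The Lagrangian is L = (1/2)(y')^2 - (81/2) y^2.
∂L/∂y = -81y.
∂L/∂y' = y'.
The Euler-Lagrange equation d/dx(∂L/∂y') − ∂L/∂y = 0 becomes:
    y'' + 81 y = 0
General solution: y(x) = A sin(9x) + B cos(9x), where A and B are arbitrary constants fixed by the endpoint conditions.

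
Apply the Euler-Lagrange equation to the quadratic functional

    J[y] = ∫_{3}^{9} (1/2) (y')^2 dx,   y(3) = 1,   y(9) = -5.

The Lagrangian is L = (1/2) (y')^2.
Compute ∂L/∂y = 0, ∂L/∂y' = y'.
The Euler-Lagrange equation d/dx(∂L/∂y') − ∂L/∂y = 0 reduces to
    y'' = 0.
Its general solution is
    y(x) = A x + B,
with A, B fixed by the endpoint conditions.
Applying the endpoint conditions y(3) = 1 and y(9) = -5: solve A·3 + B = 1 and A·9 + B = -5. Subtracting gives A(9 − 3) = -5 − 1, so A = -1, and B = 1 − A·3 = 4. Therefore
    y(x) = -x + 4.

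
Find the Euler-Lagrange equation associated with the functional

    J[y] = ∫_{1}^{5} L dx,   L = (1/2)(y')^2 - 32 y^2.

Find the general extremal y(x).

The Lagrangian is L = (1/2)(y')^2 - 32 y^2.
∂L/∂y = -64y.
∂L/∂y' = y'.
The Euler-Lagrange equation d/dx(∂L/∂y') − ∂L/∂y = 0 becomes:
    y'' + 64 y = 0
General solution: y(x) = A sin(8x) + B cos(8x), where A and B are arbitrary constants fixed by the endpoint conditions.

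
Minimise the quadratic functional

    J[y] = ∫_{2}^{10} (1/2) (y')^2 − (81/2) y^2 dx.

The Lagrangian is L = (1/2) (y')^2 − (81/2) y^2.
Compute ∂L/∂y = -81y, ∂L/∂y' = y'.
The Euler-Lagrange equation d/dx(∂L/∂y') − ∂L/∂y = 0 reduces to
    y'' + 81 y = 0.
Its general solution is
    y(x) = A sin(9x) + B cos(9x),
with A, B fixed by the endpoint conditions.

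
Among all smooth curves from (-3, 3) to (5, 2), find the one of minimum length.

Arc-length functional: J[y] = ∫ sqrt(1 + (y')^2) dx.
Lagrangian L = sqrt(1 + (y')^2) has no explicit y dependence, so ∂L/∂y = 0 and the Euler-Lagrange equation gives
    d/dx( y' / sqrt(1 + (y')^2) ) = 0  ⇒  y' / sqrt(1 + (y')^2) = const.
Hence y' is constant, so y(x) is affine.
Fitting the endpoints (-3, 3) and (5, 2):
    slope m = (2 − 3) / (5 − (-3)) = -1/8,
    intercept c = 3 − m·(-3) = 21/8.
Extremal: y(x) = (-1/8) x + 21/8.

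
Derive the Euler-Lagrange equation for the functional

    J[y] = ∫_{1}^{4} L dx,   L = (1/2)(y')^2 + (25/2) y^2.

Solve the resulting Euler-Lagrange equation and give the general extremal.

The Lagrangian is L = (1/2)(y')^2 + (25/2) y^2.
∂L/∂y = 25y.
∂L/∂y' = y'.
The Euler-Lagrange equation d/dx(∂L/∂y') − ∂L/∂y = 0 becomes:
    y'' - 25 y = 0
General solution: y(x) = A e^(5x) + B e^(-5x), where A and B are arbitrary constants fixed by the endpoint conditions.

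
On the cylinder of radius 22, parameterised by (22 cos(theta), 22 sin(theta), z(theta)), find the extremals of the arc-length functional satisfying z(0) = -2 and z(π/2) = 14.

Parameterise the cylinder of radius R = 22 as
    r(θ) = (22 cos θ, 22 sin θ, z(θ)).
The arc-length element is
    ds = sqrt(484 + (dz/dθ)^2) dθ,
so the Lagrangian is L = sqrt(484 + z'^2).
L depends on z' only, not on z or θ, so ∂L/∂z = 0 and
    ∂L/∂z' = z' / sqrt(484 + z'^2).
The Euler-Lagrange equation gives
    d/dθ( z' / sqrt(484 + z'^2) ) = 0,
so z' is constant. Integrating once:
    z(θ) = a θ + b,
a helix on the cylinder (a straight line when the cylinder is unrolled). The constants a, b are determined by the endpoint conditions.
With endpoint conditions z(0) = -2 and z(π/2) = 14: from z(0) = b we get b = -2, and a·π/2 + -2 = 14 gives a = 32/π, so
    z(θ) = (32/π) θ − 2.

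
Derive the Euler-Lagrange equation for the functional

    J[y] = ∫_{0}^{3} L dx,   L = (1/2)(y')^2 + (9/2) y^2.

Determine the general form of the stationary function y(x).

The Lagrangian is L = (1/2)(y')^2 + (9/2) y^2.
∂L/∂y = 9y.
∂L/∂y' = y'.
The Euler-Lagrange equation d/dx(∂L/∂y') − ∂L/∂y = 0 becomes:
    y'' - 9 y = 0
General solution: y(x) = A e^(3x) + B e^(-3x), where A and B are arbitrary constants fixed by the endpoint conditions.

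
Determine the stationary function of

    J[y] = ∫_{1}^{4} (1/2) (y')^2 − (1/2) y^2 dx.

The Lagrangian is L = (1/2) (y')^2 − (1/2) y^2.
Compute ∂L/∂y = -y, ∂L/∂y' = y'.
The Euler-Lagrange equation d/dx(∂L/∂y') − ∂L/∂y = 0 reduces to
    y'' + y = 0.
Its general solution is
    y(x) = A sin(x) + B cos(x),
with A, B fixed by the endpoint conditions.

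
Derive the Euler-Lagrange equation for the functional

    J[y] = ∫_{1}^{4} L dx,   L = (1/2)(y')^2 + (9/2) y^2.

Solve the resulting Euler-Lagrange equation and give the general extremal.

The Lagrangian is L = (1/2)(y')^2 + (9/2) y^2.
∂L/∂y = 9y.
∂L/∂y' = y'.
The Euler-Lagrange equation d/dx(∂L/∂y') − ∂L/∂y = 0 becomes:
    y'' - 9 y = 0
General solution: y(x) = A e^(3x) + B e^(-3x), where A and B are arbitrary constants fixed by the endpoint conditions.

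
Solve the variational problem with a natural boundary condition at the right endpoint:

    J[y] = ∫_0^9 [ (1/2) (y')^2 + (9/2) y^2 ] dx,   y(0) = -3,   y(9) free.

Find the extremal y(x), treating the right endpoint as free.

The Lagrangian L = (1/2) (y')^2 + (9/2) y^2 gives
    ∂L/∂y = 9 y,   ∂L/∂y' = y'.
Euler-Lagrange: y'' − 9 y = 0.
With k = 3, the general solution is
    y(x) = A cosh(3 x) + B sinh(3 x).
Fixed left endpoint y(0) = -3 ⇒ A = -3.
The right endpoint x = 9 is free, so the natural (transversality) condition is ∂L/∂y' |_{x=9} = 0, i.e. y'(9) = 0.
Compute y'(x) = A k sinh(k x) + B k cosh(k x), so
    y'(9) = A k sinh(k·9) + B k cosh(k·9) = 0
    ⇒ B = −A tanh(k·9) = 3 tanh(3·9).
Therefore the extremal is
    y(x) = −3 cosh(3 x) + 3 tanh(3·9) sinh(3 x).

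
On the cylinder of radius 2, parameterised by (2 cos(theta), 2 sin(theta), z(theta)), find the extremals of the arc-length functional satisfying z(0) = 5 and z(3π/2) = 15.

Parameterise the cylinder of radius R = 2 as
    r(θ) = (2 cos θ, 2 sin θ, z(θ)).
The arc-length element is
    ds = sqrt(4 + (dz/dθ)^2) dθ,
so the Lagrangian is L = sqrt(4 + z'^2).
L depends on z' only, not on z or θ, so ∂L/∂z = 0 and
    ∂L/∂z' = z' / sqrt(4 + z'^2).
The Euler-Lagrange equation gives
    d/dθ( z' / sqrt(4 + z'^2) ) = 0,
so z' is constant. Integrating once:
    z(θ) = a θ + b,
a helix on the cylinder (a straight line when the cylinder is unrolled). The constants a, b are determined by the endpoint conditions.
With endpoint conditions z(0) = 5 and z(3π/2) = 15: from z(0) = b we get b = 5, and a·3π/2 + 5 = 15 gives a = 20/(3π), so
    z(θ) = (20/(3π)) θ + 5.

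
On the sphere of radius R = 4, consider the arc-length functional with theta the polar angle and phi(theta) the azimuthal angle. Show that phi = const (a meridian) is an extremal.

On the sphere of radius R = 4 with spherical coordinates (θ, φ), the induced metric is
    ds^2 = 16(dθ^2 + sin^2(θ) dφ^2).
Using θ as the parameter, the arc-length functional becomes
    J[φ] = ∫ 4 sqrt(1 + sin^2(θ) (dφ/dθ)^2) dθ.
So L = 4 sqrt(1 + sin^2(θ) φ'^2). Compute
    ∂L/∂φ = 0  (L has no explicit φ dependence),
    ∂L/∂φ' = 4 sin^2(θ) φ' / sqrt(1 + sin^2(θ) φ'^2).
For the candidate φ(θ) = c (constant), φ' = 0, so ∂L/∂φ' evaluated along the candidate vanishes, and ∂L/∂φ is identically zero. Hence
    d/dθ(∂L/∂φ') − ∂L/∂φ = 0
is satisfied. Therefore meridians φ = const are extremals of arc length — they are geodesics on the sphere.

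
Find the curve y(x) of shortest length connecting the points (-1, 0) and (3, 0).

Arc-length functional: J[y] = ∫ sqrt(1 + (y')^2) dx.
Lagrangian L = sqrt(1 + (y')^2) has no explicit y dependence, so ∂L/∂y = 0 and the Euler-Lagrange equation gives
    d/dx( y' / sqrt(1 + (y')^2) ) = 0  ⇒  y' / sqrt(1 + (y')^2) = const.
Hence y' is constant, so y(x) is affine.
Fitting the endpoints (-1, 0) and (3, 0):
    slope m = (0 − 0) / (3 − (-1)) = 0,
    intercept c = 0 − m·(-1) = 0.
Extremal: y(x) = 0.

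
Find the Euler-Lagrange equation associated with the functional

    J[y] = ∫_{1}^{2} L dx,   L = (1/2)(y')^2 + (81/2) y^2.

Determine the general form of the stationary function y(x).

The Lagrangian is L = (1/2)(y')^2 + (81/2) y^2.
∂L/∂y = 81y.
∂L/∂y' = y'.
The Euler-Lagrange equation d/dx(∂L/∂y') − ∂L/∂y = 0 becomes:
    y'' - 81 y = 0
General solution: y(x) = A e^(9x) + B e^(-9x), where A and B are arbitrary constants fixed by the endpoint conditions.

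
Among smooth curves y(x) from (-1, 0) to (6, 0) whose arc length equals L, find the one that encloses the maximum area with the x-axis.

Set up the augmented Lagrangian using a multiplier λ for the length constraint:
    F(y, y') = y − λ sqrt(1 + y'^2).
F has no explicit x dependence, so the Beltrami identity yields a first integral
    F − y' ∂F/∂y' = C.
Compute ∂F/∂y' = −λ y' / sqrt(1 + y'^2). Then
    y − λ sqrt(1 + y'^2) + λ y'^2 / sqrt(1 + y'^2) = C
    ⇒  y − λ / sqrt(1 + y'^2) = C.
Solving for y' and integrating gives
    (x − a)^2 + (y − b)^2 = λ^2,
a circular arc of radius λ. The constants a, b are determined by the endpoint conditions y(-1) = y(6) = 0, and λ is fixed implicitly by the length constraint
    ∫_{-1}^{6} sqrt(1 + y'^2) dx = L.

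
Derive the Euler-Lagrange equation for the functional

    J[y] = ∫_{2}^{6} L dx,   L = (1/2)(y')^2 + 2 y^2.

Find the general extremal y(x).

The Lagrangian is L = (1/2)(y')^2 + 2 y^2.
∂L/∂y = 4y.
∂L/∂y' = y'.
The Euler-Lagrange equation d/dx(∂L/∂y') − ∂L/∂y = 0 becomes:
    y'' - 4 y = 0
General solution: y(x) = A e^(2x) + B e^(-2x), where A and B are arbitrary constants fixed by the endpoint conditions.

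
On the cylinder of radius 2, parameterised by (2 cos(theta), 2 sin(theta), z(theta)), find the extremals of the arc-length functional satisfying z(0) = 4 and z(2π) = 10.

Parameterise the cylinder of radius R = 2 as
    r(θ) = (2 cos θ, 2 sin θ, z(θ)).
The arc-length element is
    ds = sqrt(4 + (dz/dθ)^2) dθ,
so the Lagrangian is L = sqrt(4 + z'^2).
L depends on z' only, not on z or θ, so ∂L/∂z = 0 and
    ∂L/∂z' = z' / sqrt(4 + z'^2).
The Euler-Lagrange equation gives
    d/dθ( z' / sqrt(4 + z'^2) ) = 0,
so z' is constant. Integrating once:
    z(θ) = a θ + b,
a helix on the cylinder (a straight line when the cylinder is unrolled). The constants a, b are determined by the endpoint conditions.
With endpoint conditions z(0) = 4 and z(2π) = 10: from z(0) = b we get b = 4, and a·2π + 4 = 10 gives a = 3/π, so
    z(θ) = (3/π) θ + 4.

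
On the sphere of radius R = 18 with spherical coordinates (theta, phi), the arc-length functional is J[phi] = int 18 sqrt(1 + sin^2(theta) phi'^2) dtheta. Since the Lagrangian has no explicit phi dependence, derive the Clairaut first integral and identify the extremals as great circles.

On the sphere of radius R = 18 with spherical coordinates (θ, φ), the induced metric is
    ds^2 = 324(dθ^2 + sin^2(θ) dφ^2).
Parameterise by θ; the arc-length functional is
    J[φ] = ∫ 18 sqrt(1 + sin^2(θ) (dφ/dθ)^2) dθ,
so L = 18 sqrt(1 + sin^2(θ) φ'^2). Compute
    ∂L/∂φ = 0  (L has no explicit φ dependence),
    ∂L/∂φ' = 18 sin^2(θ) φ' / sqrt(1 + sin^2(θ) φ'^2).
Since ∂L/∂φ = 0, the Euler-Lagrange equation
    d/dθ(∂L/∂φ') − ∂L/∂φ = 0
reduces to d/dθ(∂L/∂φ') = 0, i.e. the momentum conjugate to φ is conserved:
    18 sin^2(θ) φ' / sqrt(1 + sin^2(θ) φ'^2) = C.
The overall factor of 18 is constant, so dividing through gives Clairaut's relation sin^2(θ) φ' / sqrt(1 + sin^2(θ) φ'^2) = C' (with C' = C/18). Solving for φ' and integrating gives the great-circle family
    cot(θ) = A cos(φ − φ_0),
i.e. the intersection of the sphere with a plane through the origin. The two constants A and φ_0 (equivalently C and one phase) are fixed by the two endpoint conditions.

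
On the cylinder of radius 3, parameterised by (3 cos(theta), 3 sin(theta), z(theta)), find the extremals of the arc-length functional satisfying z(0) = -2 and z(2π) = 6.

Parameterise the cylinder of radius R = 3 as
    r(θ) = (3 cos θ, 3 sin θ, z(θ)).
The arc-length element is
    ds = sqrt(9 + (dz/dθ)^2) dθ,
so the Lagrangian is L = sqrt(9 + z'^2).
L depends on z' only, not on z or θ, so ∂L/∂z = 0 and
    ∂L/∂z' = z' / sqrt(9 + z'^2).
The Euler-Lagrange equation gives
    d/dθ( z' / sqrt(9 + z'^2) ) = 0,
so z' is constant. Integrating once:
    z(θ) = a θ + b,
a helix on the cylinder (a straight line when the cylinder is unrolled). The constants a, b are determined by the endpoint conditions.
With endpoint conditions z(0) = -2 and z(2π) = 6: from z(0) = b we get b = -2, and a·2π + -2 = 6 gives a = 4/π, so
    z(θ) = (4/π) θ − 2.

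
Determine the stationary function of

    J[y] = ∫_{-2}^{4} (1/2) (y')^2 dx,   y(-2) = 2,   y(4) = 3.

The Lagrangian is L = (1/2) (y')^2.
Compute ∂L/∂y = 0, ∂L/∂y' = y'.
The Euler-Lagrange equation d/dx(∂L/∂y') − ∂L/∂y = 0 reduces to
    y'' = 0.
Its general solution is
    y(x) = A x + B,
with A, B fixed by the endpoint conditions.
Applying the endpoint conditions y(-2) = 2 and y(4) = 3: solve A·-2 + B = 2 and A·4 + B = 3. Subtracting gives A(4 − -2) = 3 − 2, so A = 1/6, and B = 2 − A·-2 = 7/3. Therefore
    y(x) = (1/6) x + 7/3.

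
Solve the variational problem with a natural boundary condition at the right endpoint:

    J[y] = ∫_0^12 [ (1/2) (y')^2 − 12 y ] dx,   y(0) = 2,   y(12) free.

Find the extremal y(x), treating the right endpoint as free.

The Lagrangian L = (1/2) (y')^2 − 12 y gives
    ∂L/∂y = −12,   ∂L/∂y' = y'.
Euler-Lagrange: d/dx(y') − (−12) = 0, i.e. y'' + 12 = 0, so
    y(x) = −(12/2) x^2 + C1 x + C2.
Fixed left endpoint y(0) = 2 ⇒ C2 = 2.
The right endpoint x = 12 is free, so the natural (transversality) condition is ∂L/∂y' |_{x=12} = 0, i.e. y'(12) = 0.
Compute y'(x) = −12 x + C1, so y'(12) = −144 + C1 = 0 ⇒ C1 = 144.
Therefore the extremal is
    y(x) = −6 x^2 + 144 x + 2.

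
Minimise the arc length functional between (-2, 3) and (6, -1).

Arc-length functional: J[y] = ∫ sqrt(1 + (y')^2) dx.
Lagrangian L = sqrt(1 + (y')^2) has no explicit y dependence, so ∂L/∂y = 0 and the Euler-Lagrange equation gives
    d/dx( y' / sqrt(1 + (y')^2) ) = 0  ⇒  y' / sqrt(1 + (y')^2) = const.
Hence y' is constant, so y(x) is affine.
Fitting the endpoints (-2, 3) and (6, -1):
    slope m = ((-1) − 3) / (6 − (-2)) = -1/2,
    intercept c = 3 − m·(-2) = 2.
Extremal: y(x) = (-1/2) x + 2.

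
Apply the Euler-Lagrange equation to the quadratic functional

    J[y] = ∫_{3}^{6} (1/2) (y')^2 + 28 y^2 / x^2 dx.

The Lagrangian is L = (1/2) (y')^2 + 28 y^2 / x^2.
Compute ∂L/∂y = 56y/x^2, ∂L/∂y' = y'.
The Euler-Lagrange equation d/dx(∂L/∂y') − ∂L/∂y = 0 reduces to
    y'' − 56/x^2 · y = 0  (x > 0).
Its general solution is
    y(x) = A x^8 + B x^(-7),
with A, B fixed by the endpoint conditions.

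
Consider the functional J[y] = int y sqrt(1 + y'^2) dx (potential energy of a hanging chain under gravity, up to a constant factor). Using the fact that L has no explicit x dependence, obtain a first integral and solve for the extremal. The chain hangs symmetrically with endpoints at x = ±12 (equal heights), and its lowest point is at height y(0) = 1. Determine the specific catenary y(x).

The Lagrangian L(y, y') = y sqrt(1 + y'^2) has no explicit x dependence, so the Beltrami identity applies:
    L − y' ∂L/∂y' = C.
Compute ∂L/∂y' = y · y' / sqrt(1 + y'^2). Then
    L − y' ∂L/∂y'
    = y sqrt(1 + y'^2) − y · y'^2 / sqrt(1 + y'^2)
    = y (1 + y'^2 − y'^2) / sqrt(1 + y'^2)
    = y / sqrt(1 + y'^2) = C.
Squaring gives y^2 = C^2 (1 + y'^2), i.e.
    y'^2 = y^2 / C^2 − 1.
Separating variables,
    dy / sqrt(y^2 − C^2) = dx / C,
and integrating gives arccosh(y / C) = (x − a)/C, so
    y(x) = C cosh((x − a)/C),
the catenary. The constants C and a are fixed by the two endpoint conditions (and, for the hanging-chain problem, the length constraint selects C).
Now fit the given data. The endpoints x = ±12 are symmetric at equal height, so the catenary is even about its minimum: a = 0 and y(x) = C cosh(x/C). The lowest point is y(0) = C cosh(0) = C, and we are told y(0) = 1, so C = 1. Therefore
    y(x) = cosh(x),
and at the endpoints
    y(±12) = cosh(12).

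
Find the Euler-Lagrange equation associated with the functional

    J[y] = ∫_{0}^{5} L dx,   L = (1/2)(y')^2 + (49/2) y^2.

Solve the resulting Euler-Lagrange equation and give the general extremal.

The Lagrangian is L = (1/2)(y')^2 + (49/2) y^2.
∂L/∂y = 49y.
∂L/∂y' = y'.
The Euler-Lagrange equation d/dx(∂L/∂y') − ∂L/∂y = 0 becomes:
    y'' - 49 y = 0
General solution: y(x) = A e^(7x) + B e^(-7x), where A and B are arbitrary constants fixed by the endpoint conditions.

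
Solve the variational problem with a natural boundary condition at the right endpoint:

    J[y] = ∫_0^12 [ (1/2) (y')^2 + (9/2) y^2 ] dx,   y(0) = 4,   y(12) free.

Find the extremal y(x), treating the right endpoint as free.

The Lagrangian L = (1/2) (y')^2 + (9/2) y^2 gives
    ∂L/∂y = 9 y,   ∂L/∂y' = y'.
Euler-Lagrange: y'' − 9 y = 0.
With k = 3, the general solution is
    y(x) = A cosh(3 x) + B sinh(3 x).
Fixed left endpoint y(0) = 4 ⇒ A = 4.
The right endpoint x = 12 is free, so the natural (transversality) condition is ∂L/∂y' |_{x=12} = 0, i.e. y'(12) = 0.
Compute y'(x) = A k sinh(k x) + B k cosh(k x), so
    y'(12) = A k sinh(k·12) + B k cosh(k·12) = 0
    ⇒ B = −A tanh(k·12) = − 4 tanh(3·12).
Therefore the extremal is
    y(x) = 4 cosh(3 x) − 4 tanh(3·12) sinh(3 x).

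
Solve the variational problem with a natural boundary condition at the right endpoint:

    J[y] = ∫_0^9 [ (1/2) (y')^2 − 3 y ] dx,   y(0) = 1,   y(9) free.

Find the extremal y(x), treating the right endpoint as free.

The Lagrangian L = (1/2) (y')^2 − 3 y gives
    ∂L/∂y = −3,   ∂L/∂y' = y'.
Euler-Lagrange: d/dx(y') − (−3) = 0, i.e. y'' + 3 = 0, so
    y(x) = −(3/2) x^2 + C1 x + C2.
Fixed left endpoint y(0) = 1 ⇒ C2 = 1.
The right endpoint x = 9 is free, so the natural (transversality) condition is ∂L/∂y' |_{x=9} = 0, i.e. y'(9) = 0.
Compute y'(x) = −3 x + C1, so y'(9) = −27 + C1 = 0 ⇒ C1 = 27.
Therefore the extremal is
    y(x) = −(3/2) x^2 + 27 x + 1.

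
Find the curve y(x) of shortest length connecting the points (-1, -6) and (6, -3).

Arc-length functional: J[y] = ∫ sqrt(1 + (y')^2) dx.
Lagrangian L = sqrt(1 + (y')^2) has no explicit y dependence, so ∂L/∂y = 0 and the Euler-Lagrange equation gives
    d/dx( y' / sqrt(1 + (y')^2) ) = 0  ⇒  y' / sqrt(1 + (y')^2) = const.
Hence y' is constant, so y(x) is affine.
Fitting the endpoints (-1, -6) and (6, -3):
    slope m = ((-3) − (-6)) / (6 − (-1)) = 3/7,
    intercept c = (-6) − m·(-1) = -39/7.
Extremal: y(x) = (3/7) x - 39/7.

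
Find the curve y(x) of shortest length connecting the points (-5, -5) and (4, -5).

Arc-length functional: J[y] = ∫ sqrt(1 + (y')^2) dx.
Lagrangian L = sqrt(1 + (y')^2) has no explicit y dependence, so ∂L/∂y = 0 and the Euler-Lagrange equation gives
    d/dx( y' / sqrt(1 + (y')^2) ) = 0  ⇒  y' / sqrt(1 + (y')^2) = const.
Hence y' is constant, so y(x) is affine.
Fitting the endpoints (-5, -5) and (4, -5):
    slope m = ((-5) − (-5)) / (4 − (-5)) = 0,
    intercept c = (-5) − m·(-5) = -5.
Extremal: y(x) = -5.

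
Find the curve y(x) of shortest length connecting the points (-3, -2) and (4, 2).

Arc-length functional: J[y] = ∫ sqrt(1 + (y')^2) dx.
Lagrangian L = sqrt(1 + (y')^2) has no explicit y dependence, so ∂L/∂y = 0 and the Euler-Lagrange equation gives
    d/dx( y' / sqrt(1 + (y')^2) ) = 0  ⇒  y' / sqrt(1 + (y')^2) = const.
Hence y' is constant, so y(x) is affine.
Fitting the endpoints (-3, -2) and (4, 2):
    slope m = (2 − (-2)) / (4 − (-3)) = 4/7,
    intercept c = (-2) − m·(-3) = -2/7.
Extremal: y(x) = (4/7) x - 2/7.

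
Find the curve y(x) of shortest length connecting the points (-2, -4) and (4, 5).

Arc-length functional: J[y] = ∫ sqrt(1 + (y')^2) dx.
Lagrangian L = sqrt(1 + (y')^2) has no explicit y dependence, so ∂L/∂y = 0 and the Euler-Lagrange equation gives
    d/dx( y' / sqrt(1 + (y')^2) ) = 0  ⇒  y' / sqrt(1 + (y')^2) = const.
Hence y' is constant, so y(x) is affine.
Fitting the endpoints (-2, -4) and (4, 5):
    slope m = (5 − (-4)) / (4 − (-2)) = 3/2,
    intercept c = (-4) − m·(-2) = -1.
Extremal: y(x) = (3/2) x - 1.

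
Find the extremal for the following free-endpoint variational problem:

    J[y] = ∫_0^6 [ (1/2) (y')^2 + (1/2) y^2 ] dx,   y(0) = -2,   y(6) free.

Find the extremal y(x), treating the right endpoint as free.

The Lagrangian L = (1/2) (y')^2 + (1/2) y^2 gives
    ∂L/∂y = 1 y,   ∂L/∂y' = y'.
Euler-Lagrange: y'' − y = 0.
With k = 1, the general solution is
    y(x) = A cosh(x) + B sinh(x).
Fixed left endpoint y(0) = -2 ⇒ A = -2.
The right endpoint x = 6 is free, so the natural (transversality) condition is ∂L/∂y' |_{x=6} = 0, i.e. y'(6) = 0.
Compute y'(x) = A k sinh(k x) + B k cosh(k x), so
    y'(6) = A k sinh(k·6) + B k cosh(k·6) = 0
    ⇒ B = −A tanh(k·6) = 2 tanh(1·6).
Therefore the extremal is
    y(x) = −2 cosh(1 x) + 2 tanh(1·6) sinh(1 x).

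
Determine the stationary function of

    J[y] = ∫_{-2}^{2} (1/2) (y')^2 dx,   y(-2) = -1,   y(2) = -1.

The Lagrangian is L = (1/2) (y')^2.
Compute ∂L/∂y = 0, ∂L/∂y' = y'.
The Euler-Lagrange equation d/dx(∂L/∂y') − ∂L/∂y = 0 reduces to
    y'' = 0.
Its general solution is
    y(x) = A x + B,
with A, B fixed by the endpoint conditions.
Applying the endpoint conditions y(-2) = -1 and y(2) = -1: solve A·-2 + B = -1 and A·2 + B = -1. Subtracting gives A(2 − -2) = -1 − -1, so A = 0, and B = -1 − A·-2 = -1. Therefore
    y(x) = -1.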